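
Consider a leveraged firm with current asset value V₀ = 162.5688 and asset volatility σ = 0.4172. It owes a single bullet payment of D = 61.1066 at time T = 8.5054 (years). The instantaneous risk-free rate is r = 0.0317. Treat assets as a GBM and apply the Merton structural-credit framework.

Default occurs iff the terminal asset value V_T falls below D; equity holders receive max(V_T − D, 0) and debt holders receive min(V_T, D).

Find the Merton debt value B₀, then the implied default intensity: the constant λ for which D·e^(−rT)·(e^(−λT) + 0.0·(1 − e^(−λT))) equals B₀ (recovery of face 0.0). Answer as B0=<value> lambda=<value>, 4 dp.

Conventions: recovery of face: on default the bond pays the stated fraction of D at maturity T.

B0=39.1933 lambda=0.0205

Apply the equity-as-call identities (strike 61.1066, horizon 8.5054 years):
d₁ = [ln(V₀/D) + (r + σ²/2)T] / (σ√T)
   = [ln(162.5688/61.1066) + (0.0317 + 0.5·0.4172²)·8.5054] / (0.4172·√8.5054)
   = [0.978481 + 1.009828] / 1.216723 = 1.634152
d₂ = d₁ − σ√T = 1.634152 − 1.216723 = 0.417429
N(d₁) = 0.948887,  N(d₂) = 0.661818,  e^(−rT) = 0.763669
E₀ = V₀·N(d₁) − D·e^(−rT)·N(d₂)
   = 162.5688·0.948887 − 61.1066·0.763669·0.661818 = 123.375488
B₀ = V₀ − E₀ = 162.5688 − 123.375488 = 39.193312
e^(−λT) = (B₀·e^(rT)/D − 0)/(1 − 0) = (39.1933·1.309468/61.1066 − 0)/1 = 0.83988283
λ = −ln(0.83988283)/8.5054 = 0.020516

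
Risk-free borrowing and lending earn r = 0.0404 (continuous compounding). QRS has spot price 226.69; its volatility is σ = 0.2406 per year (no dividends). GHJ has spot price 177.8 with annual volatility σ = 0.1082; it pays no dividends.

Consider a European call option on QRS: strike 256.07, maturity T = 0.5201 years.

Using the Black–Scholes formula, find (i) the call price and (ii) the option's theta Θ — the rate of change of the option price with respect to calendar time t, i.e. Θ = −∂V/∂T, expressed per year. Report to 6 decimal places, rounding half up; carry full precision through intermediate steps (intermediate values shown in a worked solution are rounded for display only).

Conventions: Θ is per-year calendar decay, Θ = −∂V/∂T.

price = 7.178560
Θ = -15.903051

σ√T = 0.2406·√0.5201 = 0.173516
d₁ = (ln(S/K) + (r+σ²/2)T) / (σ√T) = (ln(226.69/256.07) + (0.0404+0.2406²/2)·0.5201) / 0.173516 = (-0.121867 + 0.036066) / 0.173516 = -0.494488
d₂ = d₁ − σ√T = -0.494488 − 0.173516 = -0.668004
e^{−rT} = 0.979207
N(d₁) = 0.310481,  N(d₂) = 0.252066
Call price V = S·N(d₁) − K·e^{−rT}·N(d₂) = 70.382888 − 63.204328 = 7.178560
φ(d₁) = (1/√(2π))·e^{−d₁²/2} = 0.353032
Θ = −S·φ(d₁)·σ/(2√T) − r·K·e^{−rT}·N(d₂) = −13.349596 − 2.553455 = -15.903051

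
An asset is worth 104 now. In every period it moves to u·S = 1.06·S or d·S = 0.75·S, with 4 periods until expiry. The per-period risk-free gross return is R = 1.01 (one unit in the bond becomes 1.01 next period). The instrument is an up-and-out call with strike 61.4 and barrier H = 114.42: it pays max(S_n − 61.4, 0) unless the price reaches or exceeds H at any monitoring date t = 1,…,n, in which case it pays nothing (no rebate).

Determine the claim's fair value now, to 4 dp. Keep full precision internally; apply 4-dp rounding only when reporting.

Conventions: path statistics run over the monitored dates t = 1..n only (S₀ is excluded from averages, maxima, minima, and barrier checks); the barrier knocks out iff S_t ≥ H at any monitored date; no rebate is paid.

price = 6.1416

No-arbitrage gives p* = (R−d)/(u−d) = 0.8387: enumerate every path, weight its payoff by its p*-probability, and discount by R^4.
Enumerate all 2^4 = 16 price paths (U = up ×1.06, D = down ×0.75); each path with k up-moves has probability p*^k·(1−p*)^(4−k).
DDDD: M=78.0000, payoff=0.0000, prob=0.000677
UDDD: M=110.2400, payoff=0.0000, prob=0.003519
DUDD: M=82.6800, payoff=0.0000, prob=0.003519
UUDD: M=116.8544, payoff=0.0000, prob=0.018300
DDUD: M=78.0000, payoff=0.0000, prob=0.003519
UDUD: M=110.2400, payoff=4.3306, prob=0.018300
DUUD: M=87.6408, payoff=4.3306, prob=0.018300
UUUD: M=123.8657, payoff=0.0000, prob=0.095158
DDDU: M=78.0000, payoff=0.0000, prob=0.003519
UDDU: M=110.2400, payoff=4.3306, prob=0.018300
DUDU: M=82.6800, payoff=4.3306, prob=0.018300
UUDU: M=116.8544, payoff=0.0000, prob=0.095158
DDUU: M=78.0000, payoff=4.3306, prob=0.018300
UDUU: M=110.2400, payoff=31.4992, prob=0.095158
DUUU: M=92.8992, payoff=31.4992, prob=0.095158
UUUU: M=131.2976, payoff=0.0000, prob=0.494819
Price = Σ prob·payoff / R^4 = 6.391023 / 1.040604 = 6.1416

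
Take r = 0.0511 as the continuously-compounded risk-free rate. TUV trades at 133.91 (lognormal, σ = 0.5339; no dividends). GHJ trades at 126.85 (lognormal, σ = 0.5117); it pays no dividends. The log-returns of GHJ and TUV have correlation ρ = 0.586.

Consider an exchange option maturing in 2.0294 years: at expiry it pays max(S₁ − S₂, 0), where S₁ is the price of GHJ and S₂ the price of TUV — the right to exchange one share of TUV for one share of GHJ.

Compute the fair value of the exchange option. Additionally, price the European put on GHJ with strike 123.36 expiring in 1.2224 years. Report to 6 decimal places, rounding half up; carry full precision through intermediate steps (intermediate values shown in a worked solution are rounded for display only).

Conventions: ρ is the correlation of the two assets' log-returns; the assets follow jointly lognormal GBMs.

exchange price = 31.191459
price(GHJ put K=123.36) = 21.887046

σ_eff = √(σ₁² + σ₂² − 2ρσ₁σ₂) = √(0.5117² + 0.5339² − 2·0.586·0.5117·0.5339) = 0.476130
d₁ = (ln(S₁/S₂) + (q₂ − q₁ + σ_eff²/2)T) / (σ_eff√T) = (ln(126.85/133.91) + (0.0 − 0.0 + 0.113350)·2.0294) / 0.678280 = 0.259287
d₂ = d₁ − σ_eff√T = 0.259287 − 0.678280 = -0.418993
N(d₁) = 0.602293,  N(d₂) = 0.337611
V = S₁·e^{−q₁T}·N(d₁) − S₂·e^{−q₂T}·N(d₂) = 76.400894 − 45.209435 = 31.191459
[vanilla: GHJ put K=123.36]
σ√T = 0.5117·√1.2224 = 0.565747
d₁ = (ln(S/K) + (r+σ²/2)T) / (σ√T) = (ln(126.85/123.36) + (0.0511+0.5117²/2)·1.2224) / 0.565747 = (0.027898 + 0.222499) / 0.565747 = 0.442597
d₂ = d₁ − σ√T = 0.442597 − 0.565747 = -0.123150
e^{−rT} = 0.939446
N(−d₁) = 0.329029,  N(−d₂) = 0.549006
price = K·e^{−rT}·N(−d₂) − S·N(−d₁) = 63.624336 − 41.737290 = 21.887046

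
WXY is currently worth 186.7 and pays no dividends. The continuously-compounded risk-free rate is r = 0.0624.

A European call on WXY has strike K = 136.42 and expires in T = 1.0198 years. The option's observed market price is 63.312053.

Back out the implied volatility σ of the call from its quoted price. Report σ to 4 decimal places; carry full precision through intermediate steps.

sigma = 0.3687

At σ = 0.3687 the Black–Scholes value reproduces the quote:
σ√T = 0.3687·√1.0198 = 0.372332
d₁ = (ln(S/K) + (r+σ²/2)T) / (σ√T) = (ln(186.7/136.42) + (0.0624+0.3687²/2)·1.0198) / 0.372332 = (0.313765 + 0.132951) / 0.372332 = 1.199778
d₂ = d₁ − σ√T = 1.199778 − 0.372332 = 0.827445
e^{−rT} = 0.938347
N(d₁) = 0.884887,  N(d₂) = 0.796008
V = S·N(d₁) − K·e^{−rT}·N(d₂) = 165.208426 − 101.896373 = 63.312053 (matching the quote); vega is positive throughout, so no other σ reproduces this price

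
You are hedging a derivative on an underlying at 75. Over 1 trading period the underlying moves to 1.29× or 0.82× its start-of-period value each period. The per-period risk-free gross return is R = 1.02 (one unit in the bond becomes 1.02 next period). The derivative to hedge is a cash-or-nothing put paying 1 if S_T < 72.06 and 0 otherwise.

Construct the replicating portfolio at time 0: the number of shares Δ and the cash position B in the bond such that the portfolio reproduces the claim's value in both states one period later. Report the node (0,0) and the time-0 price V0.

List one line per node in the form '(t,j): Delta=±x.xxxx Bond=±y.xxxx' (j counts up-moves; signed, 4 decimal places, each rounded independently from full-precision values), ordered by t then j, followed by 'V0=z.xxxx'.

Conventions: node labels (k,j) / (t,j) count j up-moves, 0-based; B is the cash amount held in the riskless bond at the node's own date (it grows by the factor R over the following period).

No-arbitrage ⇒ martingale measure with p* = (R−d)/(u−d) = 0.4255.
At maturity the claim pays: V(1,0)=1.0000, V(1,1)=0.0000
(0,0): S=75.0000. Δ = (V_up−V_dn)/(S_up−S_dn) = (0.0000−1.0000)/(96.7500−61.5000) = -0.0284. V = [p*·0.0000 + (1−p*)·1.0000]/1.02 = 0.5632. B = V − Δ·S = 2.6909.
Sanity check at the root: Δ(0,0)·S0 + B(0,0) reproduces V0 = 0.5632.

(0,0): Delta=-0.0284 Bond=2.6909
V0=0.5632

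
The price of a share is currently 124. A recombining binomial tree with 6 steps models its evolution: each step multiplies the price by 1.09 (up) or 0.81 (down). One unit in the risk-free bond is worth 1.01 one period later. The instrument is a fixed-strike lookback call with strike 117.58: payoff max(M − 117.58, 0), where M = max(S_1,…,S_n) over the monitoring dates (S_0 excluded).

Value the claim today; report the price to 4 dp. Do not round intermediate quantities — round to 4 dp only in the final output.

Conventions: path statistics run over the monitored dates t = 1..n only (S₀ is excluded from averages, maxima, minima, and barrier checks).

price = 34.8962

Set p* = 0.7143 (from d < R < u); the path-dependent value is the discounted p*-expectation over all price paths.
Enumerate all 2^6 = 64 price paths (U = up ×1.09, D = down ×0.81); each path with k up-moves has probability p*^k·(1−p*)^(6−k).
DDDDDD: M=100.4400, payoff=0.0000, prob=0.000544
UDDDDD: M=135.1600, payoff=17.5800, prob=0.001360
DUDDDD: M=109.4796, payoff=0.0000, prob=0.001360
UUDDDD: M=147.3244, payoff=29.7444, prob=0.003400
DDUDDD: M=100.4400, payoff=0.0000, prob=0.001360
UDUDDD: M=135.1600, payoff=17.5800, prob=0.003400
DUUDDD: M=119.3328, payoff=1.7528, prob=0.003400
UUUDDD: M=160.5836, payoff=43.0036, prob=0.008500
DDDUDD: M=100.4400, payoff=0.0000, prob=0.001360
UDDUDD: M=135.1600, payoff=17.5800, prob=0.003400
DUDUDD: M=109.4796, payoff=0.0000, prob=0.003400
UUDUDD: M=147.3244, payoff=29.7444, prob=0.008500
DDUUDD: M=100.4400, payoff=0.0000, prob=0.003400
UDUUDD: M=135.1600, payoff=17.5800, prob=0.008500
DUUUDD: M=130.0727, payoff=12.4927, prob=0.008500
UUUUDD: M=175.0361, payoff=57.4561, prob=0.021250
DDDDUD: M=100.4400, payoff=0.0000, prob=0.001360
UDDDUD: M=135.1600, payoff=17.5800, prob=0.003400
DUDDUD: M=109.4796, payoff=0.0000, prob=0.003400
UUDDUD: M=147.3244, payoff=29.7444, prob=0.008500
DDUDUD: M=100.4400, payoff=0.0000, prob=0.003400
UDUDUD: M=135.1600, payoff=17.5800, prob=0.008500
DUUDUD: M=119.3328, payoff=1.7528, prob=0.008500
UUUDUD: M=160.5836, payoff=43.0036, prob=0.021250
DDDUUD: M=100.4400, payoff=0.0000, prob=0.003400
UDDUUD: M=135.1600, payoff=17.5800, prob=0.008500
DUDUUD: M=109.4796, payoff=0.0000, prob=0.008500
UUDUUD: M=147.3244, payoff=29.7444, prob=0.021250
DDUUUD: M=105.3589, payoff=0.0000, prob=0.008500
UDUUUD: M=141.7793, payoff=24.1993, prob=0.021250
DUUUUD: M=141.7793, payoff=24.1993, prob=0.021250
UUUUUD: M=190.7894, payoff=73.2094, prob=0.053124
DDDDDU: M=100.4400, payoff=0.0000, prob=0.001360
UDDDDU: M=135.1600, payoff=17.5800, prob=0.003400
DUDDDU: M=109.4796, payoff=0.0000, prob=0.003400
UUDDDU: M=147.3244, payoff=29.7444, prob=0.008500
DDUDDU: M=100.4400, payoff=0.0000, prob=0.003400
UDUDDU: M=135.1600, payoff=17.5800, prob=0.008500
DUUDDU: M=119.3328, payoff=1.7528, prob=0.008500
UUUDDU: M=160.5836, payoff=43.0036, prob=0.021250
DDDUDU: M=100.4400, payoff=0.0000, prob=0.003400
UDDUDU: M=135.1600, payoff=17.5800, prob=0.008500
DUDUDU: M=109.4796, payoff=0.0000, prob=0.008500
UUDUDU: M=147.3244, payoff=29.7444, prob=0.021250
DDUUDU: M=100.4400, payoff=0.0000, prob=0.008500
UDUUDU: M=135.1600, payoff=17.5800, prob=0.021250
DUUUDU: M=130.0727, payoff=12.4927, prob=0.021250
UUUUDU: M=175.0361, payoff=57.4561, prob=0.053124
DDDDUU: M=100.4400, payoff=0.0000, prob=0.003400
UDDDUU: M=135.1600, payoff=17.5800, prob=0.008500
DUDDUU: M=109.4796, payoff=0.0000, prob=0.008500
UUDDUU: M=147.3244, payoff=29.7444, prob=0.021250
DDUDUU: M=100.4400, payoff=0.0000, prob=0.008500
UDUDUU: M=135.1600, payoff=17.5800, prob=0.021250
DUUDUU: M=119.3328, payoff=1.7528, prob=0.021250
UUUDUU: M=160.5836, payoff=43.0036, prob=0.053124
DDDUUU: M=100.4400, payoff=0.0000, prob=0.008500
UDDUUU: M=135.1600, payoff=17.5800, prob=0.021250
DUDUUU: M=114.8412, payoff=0.0000, prob=0.021250
UUDUUU: M=154.5394, payoff=36.9594, prob=0.053124
DDUUUU: M=114.8412, payoff=0.0000, prob=0.021250
UDUUUU: M=154.5394, payoff=36.9594, prob=0.053124
DUUUUU: M=154.5394, payoff=36.9594, prob=0.053124
UUUUUU: M=207.9604, payoff=90.3804, prob=0.132810
Price = Σ prob·payoff / R^6 = 37.042986 / 1.061520 = 34.8962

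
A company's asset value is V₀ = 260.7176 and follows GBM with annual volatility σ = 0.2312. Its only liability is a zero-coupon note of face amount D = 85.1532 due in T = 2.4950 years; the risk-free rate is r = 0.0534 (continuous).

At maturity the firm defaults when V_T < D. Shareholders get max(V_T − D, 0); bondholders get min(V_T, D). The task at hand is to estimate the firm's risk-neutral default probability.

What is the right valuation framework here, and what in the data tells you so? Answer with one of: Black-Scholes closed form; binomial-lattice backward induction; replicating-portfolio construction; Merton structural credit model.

Key observation: a levered firm with one bullet debt due at 2.4950 years is the canonical structural-credit setup: equity is a call on the firm's assets struck at the face value.

framework: Merton structural credit model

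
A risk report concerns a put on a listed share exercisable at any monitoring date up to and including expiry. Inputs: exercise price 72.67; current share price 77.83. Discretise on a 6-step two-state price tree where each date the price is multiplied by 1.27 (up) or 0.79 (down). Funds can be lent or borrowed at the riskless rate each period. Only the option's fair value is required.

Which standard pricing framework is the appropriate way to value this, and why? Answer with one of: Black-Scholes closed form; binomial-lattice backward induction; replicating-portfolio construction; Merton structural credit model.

framework: binomial-lattice backward induction

Key observation: an American put (K = 72.67, S₀ = 77.83) on a 6-date tree has no closed form — the optimal stopping decision is embedded and must be resolved recursively from expiry.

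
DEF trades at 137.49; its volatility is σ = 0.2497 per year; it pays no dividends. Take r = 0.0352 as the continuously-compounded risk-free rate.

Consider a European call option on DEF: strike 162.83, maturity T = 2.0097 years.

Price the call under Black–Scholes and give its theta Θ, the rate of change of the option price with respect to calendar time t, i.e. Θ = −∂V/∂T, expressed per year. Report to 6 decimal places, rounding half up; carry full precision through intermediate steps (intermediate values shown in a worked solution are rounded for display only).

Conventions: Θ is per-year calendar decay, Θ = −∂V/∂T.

price = 13.975738
Θ = -6.539200

σ√T = 0.2497·√2.0097 = 0.353984
d₁ = (ln(S/K) + (r+σ²/2)T) / (σ√T) = (ln(137.49/162.83) + (0.0352+0.2497²/2)·2.0097) / 0.353984 = (-0.169156 + 0.133394) / 0.353984 = -0.101026
d₂ = d₁ − σ√T = -0.101026 − 0.353984 = -0.455010
e^{−rT} = 0.931703
N(d₁) = 0.459765,  N(d₂) = 0.324551
Call price V = S·N(d₁) − K·e^{−rT}·N(d₂) = 63.213083 − 49.237345 = 13.975738
φ(d₁) = (1/√(2π))·e^{−d₁²/2} = 0.396912
Θ = −S·φ(d₁)·σ/(2√T) − r·K·e^{−rT}·N(d₂) = −4.806045 − 1.733155 = -6.539200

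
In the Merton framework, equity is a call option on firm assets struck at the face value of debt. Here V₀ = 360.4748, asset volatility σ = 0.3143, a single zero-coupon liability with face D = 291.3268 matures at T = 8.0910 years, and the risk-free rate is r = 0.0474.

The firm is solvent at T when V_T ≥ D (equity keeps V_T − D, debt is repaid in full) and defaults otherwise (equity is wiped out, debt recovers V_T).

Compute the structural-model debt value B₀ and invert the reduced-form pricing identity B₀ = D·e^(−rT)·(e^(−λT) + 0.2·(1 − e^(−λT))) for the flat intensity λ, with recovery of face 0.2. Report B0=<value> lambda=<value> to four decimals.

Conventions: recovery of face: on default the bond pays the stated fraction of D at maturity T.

With assets at 360.4748 and a single debt payment of 291.3268 at 8.0910 years:
d₁ = [ln(V₀/D) + (r + σ²/2)T] / (σ√T)
   = [ln(360.4748/291.3268) + (0.0474 + 0.5·0.3143²)·8.0910] / (0.3143·√8.0910)
   = [0.212976 + 0.783146] / 0.894016 = 1.114210
d₂ = d₁ − σ√T = 1.114210 − 0.894016 = 0.220194
N(d₁) = 0.867406,  N(d₂) = 0.587140,  e^(−rT) = 0.681463
E₀ = V₀·N(d₁) − D·e^(−rT)·N(d₂)
   = 360.4748·0.867406 − 291.3268·0.681463·0.587140 = 196.113866
B₀ = V₀ − E₀ = 360.4748 − 196.113866 = 164.360934
e^(−λT) = (B₀·e^(rT)/D − 0.2)/(1 − 0.2) = (164.3609·1.467431/291.3268 − 0.2)/0.8 = 0.78487010
λ = −ln(0.78487010)/8.0910 = 0.029939

B0=164.3609 lambda=0.0299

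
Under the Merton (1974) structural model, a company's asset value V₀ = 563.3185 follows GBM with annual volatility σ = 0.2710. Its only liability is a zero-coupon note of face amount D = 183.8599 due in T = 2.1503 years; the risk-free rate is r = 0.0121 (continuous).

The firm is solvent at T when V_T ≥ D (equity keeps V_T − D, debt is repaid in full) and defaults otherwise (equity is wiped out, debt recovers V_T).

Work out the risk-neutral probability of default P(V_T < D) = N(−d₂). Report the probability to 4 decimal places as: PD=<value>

With assets at 563.3185 and a single debt payment of 183.8599 at 2.1503 years:
d₁ = [ln(V₀/D) + (r + σ²/2)T] / (σ√T)
   = [ln(563.3185/183.8599) + (0.0121 + 0.5·0.2710²)·2.1503] / (0.2710·√2.1503)
   = [1.119671 + 0.104979] / 0.397392 = 3.081720
d₂ = d₁ − σ√T = 3.081720 − 0.397392 = 2.684328
risk-neutral PD = N(−d₂) = N(-2.684328) = 0.003634

PD=0.0036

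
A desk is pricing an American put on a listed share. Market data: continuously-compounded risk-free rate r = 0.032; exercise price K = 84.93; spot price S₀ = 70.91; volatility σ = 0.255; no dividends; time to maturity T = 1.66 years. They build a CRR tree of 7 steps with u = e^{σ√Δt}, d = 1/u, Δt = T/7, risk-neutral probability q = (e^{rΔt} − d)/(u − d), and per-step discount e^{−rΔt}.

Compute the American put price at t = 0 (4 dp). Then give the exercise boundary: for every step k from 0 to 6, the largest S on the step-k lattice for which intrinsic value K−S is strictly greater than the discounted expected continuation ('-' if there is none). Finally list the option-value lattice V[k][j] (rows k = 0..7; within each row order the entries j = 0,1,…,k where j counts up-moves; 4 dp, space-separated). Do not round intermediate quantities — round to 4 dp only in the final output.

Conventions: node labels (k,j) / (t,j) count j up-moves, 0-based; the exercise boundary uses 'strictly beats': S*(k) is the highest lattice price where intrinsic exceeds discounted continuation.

Δt=0.23714  u=1.13222  d=0.88322  q=0.49959  discount=0.99244
step 7 (expiry): payoffs max(K−S,0) = 55.1998 46.8183 36.0740 22.3007 4.6445 0.0000 0.0000 0.0000
step 6: (k=6,j=0): S=33.6611, K−S=51.2689, hold=50.6269 ⇒ V=51.2689 exercise | (k=6,j=1): S=43.1507, K−S=41.7793, hold=41.1372 ⇒ V=41.7793 exercise | (k=6,j=2): S=55.3156, K−S=29.6144, hold=28.9723 ⇒ V=29.6144 exercise | (k=6,j=3): S=70.9100, K−S=14.0200, hold=13.3779 ⇒ V=14.0200 exercise | (k=6,j=4): S=90.9007, K−S=0.0000, hold=2.3066 ⇒ V=2.3066 continue | (k=6,j=5): S=116.5271, K−S=0.0000, hold=0.0000 ⇒ V=0.0000 continue | (k=6,j=6): S=149.3781, K−S=0.0000, hold=0.0000 ⇒ V=0.0000 continue  boundary S*=70.9100
step 5: (k=5,j=0): S=38.1117, K−S=46.8183, hold=46.1763 ⇒ V=46.8183 exercise | (k=5,j=1): S=48.8560, K−S=36.0740, hold=35.4320 ⇒ V=36.0740 exercise | (k=5,j=2): S=62.6293, K−S=22.3007, hold=21.6586 ⇒ V=22.3007 exercise | (k=5,j=3): S=80.2855, K−S=4.6445, hold=8.1064 ⇒ V=8.1064 continue | (k=5,j=4): S=102.9194, K−S=0.0000, hold=1.1455 ⇒ V=1.1455 continue | (k=5,j=5): S=131.9341, K−S=0.0000, hold=0.0000 ⇒ V=0.0000 continue  boundary S*=62.6293
step 4: (k=4,j=0): S=43.1507, K−S=41.7793, hold=41.1372 ⇒ V=41.7793 exercise | (k=4,j=1): S=55.3156, K−S=29.6144, hold=28.9723 ⇒ V=29.6144 exercise | (k=4,j=2): S=70.9100, K−S=14.0200, hold=15.0944 ⇒ V=15.0944 continue | (k=4,j=3): S=90.9007, K−S=0.0000, hold=4.5938 ⇒ V=4.5938 continue | (k=4,j=4): S=116.5271, K−S=0.0000, hold=0.5689 ⇒ V=0.5689 continue  boundary S*=55.3156
step 3: (k=3,j=0): S=48.8560, K−S=36.0740, hold=35.4320 ⇒ V=36.0740 exercise | (k=3,j=1): S=62.6293, K−S=22.3007, hold=22.1913 ⇒ V=22.3007 exercise | (k=3,j=2): S=80.2855, K−S=4.6445, hold=9.7740 ⇒ V=9.7740 continue | (k=3,j=3): S=102.9194, K−S=0.0000, hold=2.5635 ⇒ V=2.5635 continue  boundary S*=62.6293
step 2: (k=2,j=0): S=55.3156, K−S=29.6144, hold=28.9723 ⇒ V=29.6144 exercise | (k=2,j=1): S=70.9100, K−S=14.0200, hold=15.9212 ⇒ V=15.9212 continue | (k=2,j=2): S=90.9007, K−S=0.0000, hold=6.1250 ⇒ V=6.1250 continue  boundary S*=55.3156
step 1: (k=1,j=0): S=62.6293, K−S=22.3007, hold=22.6013 ⇒ V=22.6013 continue | (k=1,j=1): S=80.2855, K−S=4.6445, hold=10.9438 ⇒ V=10.9438 continue  boundary S*=-
step 0: (k=0,j=0): S=70.9100, K−S=14.0200, hold=16.6505 ⇒ V=16.6505 continue  boundary S*=-

price = 16.6505
boundary = - - 55.3156 62.6293 55.3156 62.6293 70.9100
tree:
16.6505
22.6013 10.9438
29.6144 15.9212 6.1250
36.0740 22.3007 9.7740 2.5635
41.7793 29.6144 15.0944 4.5938 0.5689
46.8183 36.0740 22.3007 8.1064 1.1455 0.0000
51.2689 41.7793 29.6144 14.0200 2.3066 0.0000 0.0000
55.1998 46.8183 36.0740 22.3007 4.6445 0.0000 0.0000 0.0000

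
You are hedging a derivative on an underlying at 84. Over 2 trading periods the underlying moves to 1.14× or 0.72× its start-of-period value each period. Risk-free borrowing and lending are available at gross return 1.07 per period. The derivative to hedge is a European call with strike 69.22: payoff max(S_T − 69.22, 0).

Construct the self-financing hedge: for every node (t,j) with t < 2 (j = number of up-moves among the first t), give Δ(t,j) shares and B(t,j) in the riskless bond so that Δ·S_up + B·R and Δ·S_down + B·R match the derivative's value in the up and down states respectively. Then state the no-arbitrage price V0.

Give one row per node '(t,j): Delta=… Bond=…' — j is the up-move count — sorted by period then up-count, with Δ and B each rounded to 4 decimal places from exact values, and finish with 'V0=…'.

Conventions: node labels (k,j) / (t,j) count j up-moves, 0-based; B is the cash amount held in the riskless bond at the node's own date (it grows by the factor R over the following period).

(0,0): Delta=0.8818 Bond=-49.8439
(1,0): Delta=0.0000 Bond=0.0000
(1,1): Delta=0.9932 Bond=-63.9996
V0=24.2297

Arbitrage-free pricing uses the up-move probability p* = (R−d)/(u−d) = 0.8333, discounting each step at R = 1.07.
Terminal payoffs: V(2,0)=0.0000, V(2,1)=0.0000, V(2,2)=39.9464
(1,0): S=60.4800. Δ = (V_up−V_dn)/(S_up−S_dn) = (0.0000−0.0000)/(68.9472−43.5456) = 0.0000. V = [p*·0.0000 + (1−p*)·0.0000]/1.07 = 0.0000. B = V − Δ·S = 0.0000.
(1,1): S=95.7600. Δ = (V_up−V_dn)/(S_up−S_dn) = (39.9464−0.0000)/(109.1664−68.9472) = 0.9932. V = [p*·39.9464 + (1−p*)·0.0000]/1.07 = 31.1109. B = V − Δ·S = -63.9996.
(0,0): S=84.0000. Δ = (V_up−V_dn)/(S_up−S_dn) = (31.1109−0.0000)/(95.7600−60.4800) = 0.8818. V = [p*·31.1109 + (1−p*)·0.0000]/1.07 = 24.2297. B = V − Δ·S = -49.8439.
Verification: the root portfolio costs Δ(0,0)·S0 + B(0,0) = 24.2297, matching V0.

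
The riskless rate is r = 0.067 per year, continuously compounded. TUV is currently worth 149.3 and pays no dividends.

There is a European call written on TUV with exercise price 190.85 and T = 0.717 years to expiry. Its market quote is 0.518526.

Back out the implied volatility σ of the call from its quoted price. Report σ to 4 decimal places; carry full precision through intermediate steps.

At σ = 0.1487 the Black–Scholes value reproduces the quote:
σ√T = 0.1487·√0.717 = 0.125913
d₁ = (ln(S/K) + (r+σ²/2)T) / (σ√T) = (ln(149.3/190.85) + (0.067+0.1487²/2)·0.717) / 0.125913 = (-0.245530 + 0.055966) / 0.125913 = -1.505516
d₂ = d₁ − σ√T = -1.505516 − 0.125913 = -1.631429
e^{−rT} = 0.953097
N(d₁) = 0.066096,  N(d₂) = 0.051400
V = S·N(d₁) − K·e^{−rT}·N(d₂) = 9.868092 − 9.349566 = 0.518526 (the quoted price), and the Black–Scholes price is strictly increasing in σ, so σ is unique

sigma = 0.1487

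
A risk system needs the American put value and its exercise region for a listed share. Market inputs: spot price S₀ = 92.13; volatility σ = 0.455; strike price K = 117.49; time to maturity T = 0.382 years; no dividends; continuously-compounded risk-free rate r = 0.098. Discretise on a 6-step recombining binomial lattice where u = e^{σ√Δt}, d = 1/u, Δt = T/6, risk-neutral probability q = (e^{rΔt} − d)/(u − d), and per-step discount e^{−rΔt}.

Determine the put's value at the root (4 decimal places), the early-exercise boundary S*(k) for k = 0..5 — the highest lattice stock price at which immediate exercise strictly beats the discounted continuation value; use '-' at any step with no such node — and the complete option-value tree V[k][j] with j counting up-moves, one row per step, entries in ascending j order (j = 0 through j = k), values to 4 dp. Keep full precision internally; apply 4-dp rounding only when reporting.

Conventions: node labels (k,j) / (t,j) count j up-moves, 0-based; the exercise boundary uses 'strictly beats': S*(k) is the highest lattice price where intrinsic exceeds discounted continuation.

price = 26.4364
boundary = - 82.1374 73.2287 82.1374 92.1300 103.3382
tree:
26.4364
35.3526 17.7996
44.2613 25.7062 10.0698
52.2038 35.3526 16.3255 3.9035
59.2849 44.2613 25.3600 7.4427 0.3924
65.5979 52.2038 35.3526 14.1518 0.7874 0.0000
71.2262 59.2849 44.2613 25.3600 1.5800 0.0000 0.0000

params: Δt=0.06367 u=1.12166 d=0.89154 q=0.49853 e^(-rΔt)=0.99378
t_6 payoffs: 71.2262 59.2849 44.2613 25.3600 1.5800 0.0000 0.0000
t_5: node(5,0) S=51.8921 payoff=65.5979 vs cont=64.8671 → 65.5979 [stop]  node(5,1) S=65.2862 payoff=52.2038 vs cont=51.4730 → 52.2038 [stop]  node(5,2) S=82.1374 payoff=35.3526 vs cont=34.6218 → 35.3526 [stop]  node(5,3) S=103.3382 payoff=14.1518 vs cont=13.4210 → 14.1518 [stop]  node(5,4) S=130.0112 payoff=0.0000 vs cont=0.7874 → 0.7874 [wait]  node(5,5) S=163.5689 payoff=0.0000 vs cont=0.0000 → 0.0000 [wait]  ⇒ S*(5)=103.3382
t_4: node(4,0) S=58.2051 payoff=59.2849 vs cont=58.5541 → 59.2849 [stop]  node(4,1) S=73.2287 payoff=44.2613 vs cont=43.5305 → 44.2613 [stop]  node(4,2) S=92.1300 payoff=25.3600 vs cont=24.6292 → 25.3600 [stop]  node(4,3) S=115.9100 payoff=1.5800 vs cont=7.4427 → 7.4427 [wait]  node(4,4) S=145.8280 payoff=0.0000 vs cont=0.3924 → 0.3924 [wait]  ⇒ S*(4)=92.1300
t_3: node(3,0) S=65.2862 payoff=52.2038 vs cont=51.4730 → 52.2038 [stop]  node(3,1) S=82.1374 payoff=35.3526 vs cont=34.6218 → 35.3526 [stop]  node(3,2) S=103.3382 payoff=14.1518 vs cont=16.3255 → 16.3255 [wait]  node(3,3) S=130.0112 payoff=0.0000 vs cont=3.9035 → 3.9035 [wait]  ⇒ S*(3)=82.1374
t_2: node(2,0) S=73.2287 payoff=44.2613 vs cont=43.5305 → 44.2613 [stop]  node(2,1) S=92.1300 payoff=25.3600 vs cont=25.7062 → 25.7062 [wait]  node(2,2) S=115.9100 payoff=1.5800 vs cont=10.0698 → 10.0698 [wait]  ⇒ S*(2)=73.2287
t_1: node(1,0) S=82.1374 payoff=35.3526 vs cont=34.7933 → 35.3526 [stop]  node(1,1) S=103.3382 payoff=14.1518 vs cont=17.7996 → 17.7996 [wait]  ⇒ S*(1)=82.1374
t_0: node(0,0) S=92.1300 payoff=25.3600 vs cont=26.4364 → 26.4364 [wait]  ⇒ S*(0)=-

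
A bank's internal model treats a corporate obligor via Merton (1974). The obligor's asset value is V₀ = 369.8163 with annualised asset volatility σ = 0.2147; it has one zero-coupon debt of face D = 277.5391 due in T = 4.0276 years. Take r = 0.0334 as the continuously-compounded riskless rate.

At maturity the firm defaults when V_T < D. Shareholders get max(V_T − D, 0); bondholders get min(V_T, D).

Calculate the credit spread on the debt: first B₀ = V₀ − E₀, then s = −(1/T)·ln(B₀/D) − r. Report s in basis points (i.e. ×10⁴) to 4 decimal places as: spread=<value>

Apply the equity-as-call identities (strike 277.5391, horizon 4.0276 years):
d₁ = [ln(V₀/D) + (r + σ²/2)T] / (σ√T)
   = [ln(369.8163/277.5391) + (0.0334 + 0.5·0.2147²)·4.0276] / (0.2147·√4.0276)
   = [0.287045 + 0.227350] / 0.430879 = 1.193827
d₂ = d₁ − σ√T = 1.193827 − 0.430879 = 0.762948
N(d₁) = 0.883727,  N(d₂) = 0.777253,  e^(−rT) = 0.874134
E₀ = V₀·N(d₁) − D·e^(−rT)·N(d₂)
   = 369.8163·0.883727 − 277.5391·0.874134·0.777253 = 138.250277
B₀ = V₀ − E₀ = 369.8163 − 138.250277 = 231.566023
spread = −(1/T)·ln(B₀/D) − r = −(1/4.0276)·ln(231.566023/277.5391) − 0.0334 = 0.01156395
in basis points: 0.01156395 × 10⁴ = 115.6395 bp

spread=115.6395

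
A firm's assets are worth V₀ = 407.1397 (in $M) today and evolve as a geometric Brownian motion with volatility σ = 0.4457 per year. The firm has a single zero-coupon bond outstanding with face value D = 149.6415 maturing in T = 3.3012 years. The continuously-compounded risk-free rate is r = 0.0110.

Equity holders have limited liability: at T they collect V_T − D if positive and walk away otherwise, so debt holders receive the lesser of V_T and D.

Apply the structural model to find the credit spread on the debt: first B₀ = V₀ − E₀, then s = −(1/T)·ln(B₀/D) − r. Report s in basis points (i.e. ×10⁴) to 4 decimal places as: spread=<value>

spread=190.5461

Work the structural quantities from V₀ = 407.1397 against face 149.6415:
d₁ = [ln(V₀/D) + (r + σ²/2)T] / (σ√T)
   = [ln(407.1397/149.6415) + (0.0110 + 0.5·0.4457²)·3.3012] / (0.4457·√3.3012)
   = [1.000914 + 0.364202] / 0.809801 = 1.685742
d₂ = d₁ − σ√T = 1.685742 − 0.809801 = 0.875941
N(d₁) = 0.954077,  N(d₂) = 0.809469,  e^(−rT) = 0.964338
E₀ = V₀·N(d₁) − D·e^(−rT)·N(d₂)
   = 407.1397·0.954077 − 149.6415·0.964338·0.809469 = 271.632312
B₀ = V₀ − E₀ = 407.1397 − 271.632312 = 135.507388
spread = −(1/T)·ln(B₀/D) − r = −(1/3.3012)·ln(135.507388/149.6415) − 0.0110 = 0.01905461
in basis points: 0.01905461 × 10⁴ = 190.5461 bp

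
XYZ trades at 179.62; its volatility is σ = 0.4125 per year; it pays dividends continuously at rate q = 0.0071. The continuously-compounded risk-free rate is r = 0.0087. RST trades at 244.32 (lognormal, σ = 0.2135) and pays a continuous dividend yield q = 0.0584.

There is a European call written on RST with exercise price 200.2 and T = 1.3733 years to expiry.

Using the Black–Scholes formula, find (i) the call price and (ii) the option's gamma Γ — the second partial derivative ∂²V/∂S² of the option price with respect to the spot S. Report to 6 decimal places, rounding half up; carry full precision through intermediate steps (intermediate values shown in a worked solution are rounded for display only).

price = 37.705945
Γ = 0.004882

σ√T = 0.2135·√1.3733 = 0.250196
d₁ = (ln(S/K) + (r−q+σ²/2)T) / (σ√T) = (ln(244.32/200.2) + (0.0087−0.0584+0.2135²/2)·1.3733) / 0.250196 = (0.199162 − 0.036954) / 0.250196 = 0.648323
d₂ = d₁ − σ√T = 0.648323 − 0.250196 = 0.398127
e^{−rT} = 0.988123
e^{−qT} = 0.922931
N(d₁) = 0.741612,  N(d₂) = 0.654732
Call price V = S·e^{−qT}·N(d₁) − K·e^{−rT}·N(d₂) = 167.226501 − 129.520557 = 37.705945
φ(d₁) = (1/√(2π))·e^{−d₁²/2} = 0.323324
Γ = e^{−qT}·φ(d₁) / (S·σ·√T) = 0.004882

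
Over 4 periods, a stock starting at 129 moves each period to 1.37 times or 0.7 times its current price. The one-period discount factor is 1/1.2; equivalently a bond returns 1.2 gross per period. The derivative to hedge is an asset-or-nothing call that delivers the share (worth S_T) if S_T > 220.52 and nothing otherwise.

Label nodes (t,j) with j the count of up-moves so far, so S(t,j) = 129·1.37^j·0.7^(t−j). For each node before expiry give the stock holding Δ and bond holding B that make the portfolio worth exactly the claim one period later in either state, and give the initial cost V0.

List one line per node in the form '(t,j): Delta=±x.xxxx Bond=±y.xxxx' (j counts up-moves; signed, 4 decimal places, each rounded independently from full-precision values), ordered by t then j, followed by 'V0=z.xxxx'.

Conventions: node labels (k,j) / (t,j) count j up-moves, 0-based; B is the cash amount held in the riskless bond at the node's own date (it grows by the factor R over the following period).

Risk-neutral probability p* = (R−d)/(u−d) = (1.2−0.7)/(1.37−0.7) = 0.7463.
Expiry values: V(4,0)=0.0000, V(4,1)=0.0000, V(4,2)=0.0000, V(4,3)=232.1932, V(4,4)=454.4352
(3,0): S=44.2470. Δ = (V_up−V_dn)/(S_up−S_dn) = (0.0000−0.0000)/(60.6184−30.9729) = 0.0000. V = [p*·0.0000 + (1−p*)·0.0000]/1.2 = 0.0000. B = V − Δ·S = 0.0000.
(3,1): S=86.5977. Δ = (V_up−V_dn)/(S_up−S_dn) = (0.0000−0.0000)/(118.6388−60.6184) = 0.0000. V = [p*·0.0000 + (1−p*)·0.0000]/1.2 = 0.0000. B = V − Δ·S = 0.0000.
(3,2): S=169.4841. Δ = (V_up−V_dn)/(S_up−S_dn) = (232.1932−0.0000)/(232.1932−118.6388) = 2.0448. V = [p*·232.1932 + (1−p*)·0.0000]/1.2 = 144.3987. B = V − Δ·S = -202.1582.
(3,3): S=331.7045. Δ = (V_up−V_dn)/(S_up−S_dn) = (454.4352−232.1932)/(454.4352−232.1932) = 1.0000. V = [p*·454.4352 + (1−p*)·232.1932]/1.2 = 331.7045. B = V − Δ·S = 0.0000.
(2,0): S=63.2100. Δ = (V_up−V_dn)/(S_up−S_dn) = (0.0000−0.0000)/(86.5977−44.2470) = 0.0000. V = [p*·0.0000 + (1−p*)·0.0000]/1.2 = 0.0000. B = V − Δ·S = 0.0000.
(2,1): S=123.7110. Δ = (V_up−V_dn)/(S_up−S_dn) = (144.3987−0.0000)/(169.4841−86.5977) = 1.7421. V = [p*·144.3987 + (1−p*)·0.0000]/1.2 = 89.8002. B = V − Δ·S = -125.7203.
(2,2): S=242.1201. Δ = (V_up−V_dn)/(S_up−S_dn) = (331.7045−144.3987)/(331.7045−169.4841) = 1.1546. V = [p*·331.7045 + (1−p*)·144.3987]/1.2 = 236.8160. B = V − Δ·S = -42.7449.
(1,0): S=90.3000. Δ = (V_up−V_dn)/(S_up−S_dn) = (89.8002−0.0000)/(123.7110−63.2100) = 1.4843. V = [p*·89.8002 + (1−p*)·0.0000]/1.2 = 55.8459. B = V − Δ·S = -78.1843.
(1,1): S=176.7300. Δ = (V_up−V_dn)/(S_up−S_dn) = (236.8160−89.8002)/(242.1201−123.7110) = 1.2416. V = [p*·236.8160 + (1−p*)·89.8002]/1.2 = 166.2612. B = V − Δ·S = -53.1653.
(0,0): S=129.0000. Δ = (V_up−V_dn)/(S_up−S_dn) = (166.2612−55.8459)/(176.7300−90.3000) = 1.2775. V = [p*·166.2612 + (1−p*)·55.8459]/1.2 = 115.2045. B = V − Δ·S = -49.5945.
Check: Δ(0,0)·S0 + B(0,0) = 115.2045 = V0.

(0,0): Delta=1.2775 Bond=-49.5945
(1,0): Delta=1.4843 Bond=-78.1843
(1,1): Delta=1.2416 Bond=-53.1653
(2,0): Delta=0.0000 Bond=0.0000
(2,1): Delta=1.7421 Bond=-125.7203
(2,2): Delta=1.1546 Bond=-42.7449
(3,0): Delta=0.0000 Bond=0.0000
(3,1): Delta=0.0000 Bond=0.0000
(3,2): Delta=2.0448 Bond=-202.1582
(3,3): Delta=1.0000 Bond=0.0000
V0=115.2045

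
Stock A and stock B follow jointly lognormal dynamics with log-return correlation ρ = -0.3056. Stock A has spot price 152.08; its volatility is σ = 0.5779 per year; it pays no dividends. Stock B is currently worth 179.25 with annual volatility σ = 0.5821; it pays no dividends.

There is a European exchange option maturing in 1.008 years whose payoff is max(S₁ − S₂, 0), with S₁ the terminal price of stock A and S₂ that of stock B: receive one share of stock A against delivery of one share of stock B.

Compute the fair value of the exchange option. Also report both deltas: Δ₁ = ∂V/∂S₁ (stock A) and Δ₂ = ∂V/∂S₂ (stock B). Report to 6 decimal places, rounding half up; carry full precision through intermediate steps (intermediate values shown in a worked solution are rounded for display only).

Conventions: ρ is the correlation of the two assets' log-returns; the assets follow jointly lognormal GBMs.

σ_eff = √(σ₁² + σ₂² − 2ρσ₁σ₂) = √(0.5779² + 0.5821² − 2·-0.3056·0.5779·0.5821) = 0.937237
d₁ = (ln(S₁/S₂) + (q₂ − q₁ + σ_eff²/2)T) / (σ_eff√T) = (ln(152.08/179.25) + (0.0 − 0.0 + 0.439207)·1.008) / 0.940979 = 0.295805
d₂ = d₁ − σ_eff√T = 0.295805 − 0.940979 = -0.645174
N(d₁) = 0.616310,  N(d₂) = 0.259407
V = S₁·e^{−q₁T}·N(d₁) − S₂·e^{−q₂T}·N(d₂) = 93.728472 − 46.498726 = 47.229746
Key observation: pricing in stock B-units makes this a unit-strike call on the ratio S₁/S₂ — the risk-free rate cancels and cannot affect the value.
Δ₁ = e^{−q₁T}·N(d₁) = 0.616310;  Δ₂ = −e^{−q₂T}·N(d₂) = -0.259407

exchange price = 47.229746
Δ1 = 0.616310
Δ2 = -0.259407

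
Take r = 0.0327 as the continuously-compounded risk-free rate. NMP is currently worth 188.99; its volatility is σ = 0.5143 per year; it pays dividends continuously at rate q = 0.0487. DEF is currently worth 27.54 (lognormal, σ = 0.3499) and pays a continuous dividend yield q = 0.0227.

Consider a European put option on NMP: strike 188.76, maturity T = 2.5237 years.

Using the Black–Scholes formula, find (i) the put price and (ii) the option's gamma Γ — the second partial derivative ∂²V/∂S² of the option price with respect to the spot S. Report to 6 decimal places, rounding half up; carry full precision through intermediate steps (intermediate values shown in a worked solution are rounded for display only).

σ√T = 0.5143·√2.5237 = 0.817025
d₁ = (ln(S/K) + (r−q+σ²/2)T) / (σ√T) = (ln(188.99/188.76) + (0.0327−0.0487+0.5143²/2)·2.5237) / 0.817025 = (0.001218 + 0.293386) / 0.817025 = 0.360581
d₂ = d₁ − σ√T = 0.360581 − 0.817025 = -0.456444
e^{−rT} = 0.920788
e^{−qT} = 0.884348
N(−d₁) = 0.359206,  N(−d₂) = 0.675965
Put price V = K·e^{−rT}·N(−d₂) − S·e^{−qT}·N(−d₁) = 117.488097 − 60.035250 = 57.452847
φ(d₁) = (1/√(2π))·e^{−d₁²/2} = 0.373832
Γ = e^{−qT}·φ(d₁) / (S·σ·√T) = 0.002141

price = 57.452847
Γ = 0.002141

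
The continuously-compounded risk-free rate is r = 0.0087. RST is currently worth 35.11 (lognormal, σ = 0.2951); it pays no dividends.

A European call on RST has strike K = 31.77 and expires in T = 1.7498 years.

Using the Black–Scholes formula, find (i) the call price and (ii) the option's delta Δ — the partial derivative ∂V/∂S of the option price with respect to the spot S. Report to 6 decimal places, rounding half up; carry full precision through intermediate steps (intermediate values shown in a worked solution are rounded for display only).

price = 7.266556
Δ = 0.688025

σ√T = 0.2951·√1.7498 = 0.390358
d₁ = (ln(S/K) + (r+σ²/2)T) / (σ√T) = (ln(35.11/31.77) + (0.0087+0.2951²/2)·1.7498) / 0.390358 = (0.099964 + 0.091413) / 0.390358 = 0.490259
d₂ = d₁ − σ√T = 0.490259 − 0.390358 = 0.099901
e^{−rT} = 0.984892
N(d₁) = 0.688025,  N(d₂) = 0.539788
Call price V = S·N(d₁) − K·e^{−rT}·N(d₂) = 24.156544 − 16.889988 = 7.266556
Δ = N(d₁) = 0.688025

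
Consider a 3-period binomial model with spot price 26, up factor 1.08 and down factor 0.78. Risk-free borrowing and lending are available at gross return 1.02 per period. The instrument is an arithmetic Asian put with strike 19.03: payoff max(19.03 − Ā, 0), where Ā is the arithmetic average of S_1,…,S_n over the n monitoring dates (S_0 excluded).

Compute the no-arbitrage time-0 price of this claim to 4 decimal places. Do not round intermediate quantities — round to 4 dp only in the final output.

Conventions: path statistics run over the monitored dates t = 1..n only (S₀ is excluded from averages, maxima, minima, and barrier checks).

Risk-neutral up-probability p* = (R−d)/(u−d) = (1.02−0.78)/(1.08−0.78) = 0.8000; the claim prices as the p*-weighted sum of path payoffs discounted by R^3.
Enumerate all 2^3 = 8 price paths (U = up ×1.08, D = down ×0.78); each path with k up-moves has probability p*^k·(1−p*)^(3−k).
DDD: Ā=16.1456, payoff=2.8844, prob=0.008000
UDD: Ā=22.3554, payoff=0.0000, prob=0.032000
DUD: Ā=19.7554, payoff=0.0000, prob=0.032000
UUD: Ā=27.3537, payoff=0.0000, prob=0.128000
DDU: Ā=17.7274, payoff=1.3026, prob=0.032000
UDU: Ā=24.5457, payoff=0.0000, prob=0.128000
DUU: Ā=21.9457, payoff=0.0000, prob=0.128000
UUU: Ā=30.3863, payoff=0.0000, prob=0.512000
Price = Σ prob·payoff / R^3 = 0.064758 / 1.061208 = 0.0610

price = 0.0610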